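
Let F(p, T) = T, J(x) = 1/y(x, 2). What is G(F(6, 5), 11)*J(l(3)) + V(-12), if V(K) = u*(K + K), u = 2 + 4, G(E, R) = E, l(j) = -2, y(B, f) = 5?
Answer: -143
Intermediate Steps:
J(x) = ⅕ (J(x) = 1/5 = ⅕)
u = 6
V(K) = 12*K (V(K) = 6*(K + K) = 6*(2*K) = 12*K)
G(F(6, 5), 11)*J(l(3)) + V(-12) = 5*(⅕) + 12*(-12) = 1 - 144 = -143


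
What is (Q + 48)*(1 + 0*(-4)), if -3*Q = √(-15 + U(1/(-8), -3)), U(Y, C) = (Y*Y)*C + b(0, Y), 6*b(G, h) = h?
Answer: 48 - I*√8679/72 ≈ 48.0 - 1.2939*I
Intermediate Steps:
b(G, h) = h/6
U(Y, C) = Y/6 + C*Y² (U(Y, C) = (Y*Y)*C + Y/6 = Y²*C + Y/6 = C*Y² + Y/6 = Y/6 + C*Y²)
Q = -I*√8679/72 (Q = -√(-15 + (⅙ - 3/(-8))/(-8))/3 = -√(-15 - (⅙ - 3*(-⅛))/8)/3 = -√(-15 - (⅙ + 3/8)/8)/3 = -√(-15 - ⅛*13/24)/3 = -√(-15 - 13/192)/3 = -I*√8679/72 ≈ -1.2939*I)
(Q + 48)*(1 + 0*(-4)) = (-I*√8679/72 + 48)*(1 + 0*(-4)) = (48 - I*√8679/72)*(1 + 0) = (48 - I*√8679/72)*1 = 48 - I*√8679/72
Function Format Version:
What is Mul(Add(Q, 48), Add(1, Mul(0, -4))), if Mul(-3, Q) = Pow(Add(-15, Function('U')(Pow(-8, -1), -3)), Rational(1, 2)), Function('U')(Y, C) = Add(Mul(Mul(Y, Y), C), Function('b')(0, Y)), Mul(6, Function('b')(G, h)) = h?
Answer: Add(48, Mul(Rational(-1, 72), I, Pow(8679, Rational(1, 2)))) ≈ Add(48.000, Mul(-1.2939, I))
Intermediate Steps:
Function('b')(G, h) = Mul(Rational(1, 6), h)
Function('U')(Y, C) = Add(Mul(Rational(1, 6), Y), Mul(C, Pow(Y, 2))) (Function('U')(Y, C) = Add(Mul(Mul(Y, Y), C), Mul(Rational(1, 6), Y)) = Add(Mul(Pow(Y, 2), C), Mul(Rational(1, 6), Y)) = Add(Mul(C, Pow(Y, 2)), Mul(Rational(1, 6), Y)) = Add(Mul(Rational(1, 6), Y), Mul(C, Pow(Y, 2))))
Q = Mul(Rational(-1, 72), I, Pow(8679, Rational(1, 2))) (Q = Mul(Rational(-1, 3), Pow(Add(-15, Mul(Pow(-8, -1), Add(Rational(1, 6), Mul(-3, Pow(-8, -1))))), Rational(1, 2))) = Mul(Rational(-1, 3), Pow(Add(-15, Mul(Rational(-1, 8), Add(Rational(1, 6), Mul(-3, Rational(-1, 8))))), Rational(1, 2))) = Mul(Rational(-1, 3), Pow(Add(-15, Mul(Rational(-1, 8), Add(Rational(1, 6), Rational(3, 8)))), Rational(1, 2))) = Mul(Rational(-1, 3), Pow(Add(-15, Mul(Rational(-1, 8), Rational(13, 24))), Rational(1, 2))) = Mul(Rational(-1, 3), Pow(Add(-15, Rational(-13, 192)), Rational(1, 2))) = Mul(Rational(-1, 3), Pow(Rational(-2893, 192), Rational(1, 2))) = Mul(Rational(-1, 3), Mul(Rational(1, 24), I, Pow(8679, Rational(1, 2)))) = Mul(Rational(-1, 72), I, Pow(8679, Rational(1, 2))) ≈ Mul(-1.2939, I))
Mul(Add(Q, 48), Add(1, Mul(0, -4))) = Mul(Add(Mul(Rational(-1, 72), I, Pow(8679, Rational(1, 2))), 48), Add(1, Mul(0, -4))) = Mul(Add(48, Mul(Rational(-1, 72), I, Pow(8679, Rational(1, 2)))), Add(1, 0)) = Mul(Add(48, Mul(Rational(-1, 72), I, Pow(8679, Rational(1, 2)))), 1) = Add(48, Mul(Rational(-1, 72), I, Pow(8679, Rational(1, 2))))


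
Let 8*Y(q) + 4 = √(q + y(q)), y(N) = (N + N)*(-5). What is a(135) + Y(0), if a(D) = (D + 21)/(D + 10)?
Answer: 167/290 ≈ 0.57586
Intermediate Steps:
y(N) = -10*N (y(N) = (2*N)*(-5) = -10*N)
Y(q) = -½ + 3*√(-q)/8 (Y(q) = -½ + √(q - 10*q)/8 = -½ + √(-9*q)/8 = -½ + (3*√(-q))/8 = -½ + 3*√(-q)/8)
a(D) = (21 + D)/(10 + D)
a(135) + Y(0) = (21 + 135)/(10 + 135) + (-½ + 3*√(-1*0)/8) = 156/145 + (-½ + 3*√0/8) = (1/145)*156 + (-½ + (3/8)*0) = 156/145 + (-½ + 0) = 156/145 - ½ = 167/290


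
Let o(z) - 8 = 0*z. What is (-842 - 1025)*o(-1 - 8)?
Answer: -14936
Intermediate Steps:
o(z) = 8 (o(z) = 8 + 0*z = 8 + 0 = 8)
(-842 - 1025)*o(-1 - 8) = (-842 - 1025)*8 = -1867*8 = -14936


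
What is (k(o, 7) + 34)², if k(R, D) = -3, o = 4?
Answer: 961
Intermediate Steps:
(k(o, 7) + 34)² = (-3 + 34)² = 31² = 961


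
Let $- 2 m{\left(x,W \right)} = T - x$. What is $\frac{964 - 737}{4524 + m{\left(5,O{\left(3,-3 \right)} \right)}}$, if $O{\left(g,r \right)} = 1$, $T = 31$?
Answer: $\frac{227}{4511} \approx 0.050321$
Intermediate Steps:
$m{\left(x,W \right)} = - \frac{31}{2} + \frac{x}{2}$ ($m{\left(x,W \right)} = - \frac{31 - x}{2} = - \frac{31}{2} + \frac{x}{2}$)
$\frac{964 - 737}{4524 + m{\left(5,O{\left(3,-3 \right)} \right)}} = \frac{964 - 737}{4524 + \left(- \frac{31}{2} + \frac{1}{2} \cdot 5\right)} = \frac{227}{4524 + \left(- \frac{31}{2} + \frac{5}{2}\right)} = \frac{227}{4524 - 13} = \frac{227}{4511}$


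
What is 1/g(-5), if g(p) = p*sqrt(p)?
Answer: I*sqrt(5)/25 ≈ 0.089443*I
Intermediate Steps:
g(p) = p**(3/2)
1/g(-5) = 1/((-5)**(3/2)) = 1/(-5*I*sqrt(5)) = I*sqrt(5)/25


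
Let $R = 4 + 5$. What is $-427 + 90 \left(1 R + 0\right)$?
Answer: $383$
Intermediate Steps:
$R = 9$
$-427 + 90 \left(1 R + 0\right) = -427 + 90 \left(1 \cdot 9 + 0\right) = -427 + 90 \left(9 + 0\right) = -427 + 90 \cdot 9 = -427 + 810 = 383$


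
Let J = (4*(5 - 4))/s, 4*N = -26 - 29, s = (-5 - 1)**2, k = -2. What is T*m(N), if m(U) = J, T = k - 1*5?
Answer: -7/9 ≈ -0.77778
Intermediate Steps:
T = -7 (T = -2 - 1*5 = -2 - 5 = -7)
s = 36 (s = (-6)**2 = 36)
N = -55/4 (N = (-26 - 29)/4 = (1/4)*(-55) = -55/4 ≈ -13.750)
J = 1/9 (J = (4*(5 - 4))/36 = (4*1)*(1/36) = 4*(1/36) = 1/9 ≈ 0.11111)
m(U) = 1/9
T*m(N) = -7*1/9 = -7/9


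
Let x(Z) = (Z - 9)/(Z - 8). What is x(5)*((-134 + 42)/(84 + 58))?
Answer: -184/213 ≈ -0.86385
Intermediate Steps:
x(Z) = (-9 + Z)/(-8 + Z)
x(5)*((-134 + 42)/(84 + 58)) = ((-9 + 5)/(-8 + 5))*((-134 + 42)/(84 + 58)) = (-4/(-3))*(-92/142) = (-1/3*(-4))*(-92*1/142) = (4/3)*(-46/71) = -184/213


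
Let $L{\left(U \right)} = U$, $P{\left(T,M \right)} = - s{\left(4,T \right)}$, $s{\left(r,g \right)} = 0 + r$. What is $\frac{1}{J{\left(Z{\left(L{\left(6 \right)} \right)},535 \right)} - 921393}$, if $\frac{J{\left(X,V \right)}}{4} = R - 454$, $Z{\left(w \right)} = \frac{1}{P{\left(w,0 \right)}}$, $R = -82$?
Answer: $- \frac{1}{923537} \approx -1.0828 \cdot 10^{-6}$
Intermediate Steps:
$s{\left(r,g \right)} = r$
$P{\left(T,M \right)} = -4$ ($P{\left(T,M \right)} = \left(-1\right) 4 = -4$)
$Z{\left(w \right)} = - \frac{1}{4}$ ($Z{\left(w \right)} = \frac{1}{-4} = - \frac{1}{4}$)
$J{\left(X,V \right)} = -2144$ ($J{\left(X,V \right)} = 4 \left(-82 - 454\right) = 4 \left(-536\right) = -2144$)
$\frac{1}{J{\left(Z{\left(L{\left(6 \right)} \right)},535 \right)} - 921393} = \frac{1}{-2144 - 921393} = \frac{1}{-923537} = - \frac{1}{923537}$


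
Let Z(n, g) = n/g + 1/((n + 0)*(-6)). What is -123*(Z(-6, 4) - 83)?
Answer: 124681/12 ≈ 10390.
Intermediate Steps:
Z(n, g) = -1/(6*n) + n/g (Z(n, g) = n/g - ⅙/n = n/g - 1/(6*n) = -1/(6*n) + n/g)
-123*(Z(-6, 4) - 83) = -123*((-⅙/(-6) - 6/4) - 83) = -123*((-⅙*(-⅙) - 6*¼) - 83) = -123*((1/36 - 3/2) - 83) = -123*(-53/36 - 83) = -123*(-3041/36) = 124681/12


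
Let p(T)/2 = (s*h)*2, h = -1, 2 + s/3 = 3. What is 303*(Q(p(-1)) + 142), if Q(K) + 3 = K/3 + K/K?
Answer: 41208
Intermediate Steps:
s = 3 (s = -6 + 3*3 = -6 + 9 = 3)
p(T) = -12 (p(T) = 2*((3*(-1))*2) = 2*(-3*2) = 2*(-6) = -12)
Q(K) = -2 + K/3 (Q(K) = -3 + (K/3 + K/K) = -3 + (K*(1/3) + 1) = -3 + (K/3 + 1) = -3 + (1 + K/3) = -2 + K/3)
303*(Q(p(-1)) + 142) = 303*((-2 + (1/3)*(-12)) + 142) = 303*((-2 - 4) + 142) = 303*(-6 + 142) = 303*136 = 41208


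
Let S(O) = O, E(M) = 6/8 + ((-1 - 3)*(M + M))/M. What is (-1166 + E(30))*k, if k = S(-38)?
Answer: 89167/2 ≈ 44584.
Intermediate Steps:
E(M) = -29/4 (E(M) = 6*(⅛) + (-8*M)/M = ¾ + (-8*M)/M = ¾ - 8 = -29/4)
k = -38
(-1166 + E(30))*k = (-1166 - 29/4)*(-38) = -4693/4*(-38) = 89167/2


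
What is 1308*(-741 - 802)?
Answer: -2018244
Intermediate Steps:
1308*(-741 - 802) = 1308*(-1543) = -2018244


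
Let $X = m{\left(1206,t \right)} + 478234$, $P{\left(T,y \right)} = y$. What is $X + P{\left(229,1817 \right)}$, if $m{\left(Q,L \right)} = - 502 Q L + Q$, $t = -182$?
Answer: $110666241$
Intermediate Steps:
$m{\left(Q,L \right)} = Q - 502 L Q$ ($m{\left(Q,L \right)} = - 502 L Q + Q = Q - 502 L Q$)
$X = 110664424$ ($X = 1206 \left(1 - -91364\right) + 478234 = 1206 \left(1 + 91364\right) + 478234 = 1206 \cdot 91365 + 478234 = 110186190 + 478234 = 110664424$)
$X + P{\left(229,1817 \right)} = 110664424 + 1817 = 110666241$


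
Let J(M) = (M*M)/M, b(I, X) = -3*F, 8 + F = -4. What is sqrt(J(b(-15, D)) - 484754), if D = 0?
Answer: I*sqrt(484718) ≈ 696.22*I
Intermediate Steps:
F = -12 (F = -8 - 4 = -12)
b(I, X) = 36 (b(I, X) = -3*(-12) = 36)
J(M) = M (J(M) = M**2/M = M)
sqrt(J(b(-15, D)) - 484754) = sqrt(36 - 484754) = sqrt(-484718) = I*sqrt(484718)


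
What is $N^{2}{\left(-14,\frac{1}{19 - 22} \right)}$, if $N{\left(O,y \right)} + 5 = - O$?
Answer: $81$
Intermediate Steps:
$N{\left(O,y \right)} = -5 - O$
$N^{2}{\left(-14,\frac{1}{19 - 22} \right)} = \left(-5 - -14\right)^{2} = \left(-5 + 14\right)^{2} = 9^{2} = 81$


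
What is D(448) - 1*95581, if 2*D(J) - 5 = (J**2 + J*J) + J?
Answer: 210699/2 ≈ 1.0535e+5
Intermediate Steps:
D(J) = 5/2 + J**2 + J/2 (D(J) = 5/2 + ((J**2 + J*J) + J)/2 = 5/2 + ((J**2 + J**2) + J)/2 = 5/2 + (2*J**2 + J)/2 = 5/2 + (J + 2*J**2)/2 = 5/2 + (J**2 + J/2) = 5/2 + J**2 + J/2)
D(448) - 1*95581 = (5/2 + 448**2 + (1/2)*448) - 1*95581 = (5/2 + 200704 + 224) - 95581 = 401861/2 - 95581 = 210699/2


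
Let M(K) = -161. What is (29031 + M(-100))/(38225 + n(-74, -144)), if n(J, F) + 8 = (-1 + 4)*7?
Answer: 14435/19119 ≈ 0.75501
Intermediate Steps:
n(J, F) = 13 (n(J, F) = -8 + (-1 + 4)*7 = -8 + 3*7 = -8 + 21 = 13)
(29031 + M(-100))/(38225 + n(-74, -144)) = (29031 - 161)/(38225 + 13) = 28870/38238 = 28870*(1/38238) = 14435/19119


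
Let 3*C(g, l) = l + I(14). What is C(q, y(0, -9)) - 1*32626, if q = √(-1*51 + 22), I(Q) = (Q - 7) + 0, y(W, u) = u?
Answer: -97880/3 ≈ -32627.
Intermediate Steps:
I(Q) = -7 + Q (I(Q) = (-7 + Q) + 0 = -7 + Q)
q = I*√29 (q = √(-51 + 22) = √(-29) = I*√29 ≈ 5.3852*I)
C(g, l) = 7/3 + l/3 (C(g, l) = (l + (-7 + 14))/3 = (l + 7)/3 = (7 + l)/3 = 7/3 + l/3)
C(q, y(0, -9)) - 1*32626 = (7/3 + (⅓)*(-9)) - 1*32626 = (7/3 - 3) - 32626 = -⅔ - 32626 = -97880/3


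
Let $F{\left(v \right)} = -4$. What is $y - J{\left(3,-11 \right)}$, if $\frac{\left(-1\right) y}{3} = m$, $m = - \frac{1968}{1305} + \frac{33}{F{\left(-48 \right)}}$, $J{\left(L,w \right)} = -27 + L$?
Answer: $\frac{30899}{580} \approx 53.274$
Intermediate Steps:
$m = - \frac{16979}{1740}$ ($m = - \frac{1968}{1305} + \frac{33}{-4} = \left(-1968\right) \frac{1}{1305} + 33 \left(- \frac{1}{4}\right) = - \frac{656}{435} - \frac{33}{4} = - \frac{16979}{1740} \approx -9.758$)
$y = \frac{16979}{580}$ ($y = \left(-3\right) \left(- \frac{16979}{1740}\right) = \frac{16979}{580} \approx 29.274$)
$y - J{\left(3,-11 \right)} = \frac{16979}{580} - \left(-27 + 3\right) = \frac{16979}{580} - -24 = \frac{16979}{580} + 24 = \frac{30899}{580}$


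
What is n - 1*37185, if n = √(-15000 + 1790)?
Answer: -37185 + I*√13210 ≈ -37185.0 + 114.93*I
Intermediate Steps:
n = I*√13210 (n = √(-13210) = I*√13210 ≈ 114.93*I)
n - 1*37185 = I*√13210 - 1*37185 = I*√13210 - 37185 = -37185 + I*√13210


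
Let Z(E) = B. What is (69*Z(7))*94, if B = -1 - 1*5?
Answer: -38916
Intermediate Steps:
B = -6 (B = -1 - 5 = -6)
Z(E) = -6
(69*Z(7))*94 = (69*(-6))*94 = -414*94 = -38916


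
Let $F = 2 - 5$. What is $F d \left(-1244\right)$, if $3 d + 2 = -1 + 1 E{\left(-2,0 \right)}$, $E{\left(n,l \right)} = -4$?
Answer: $-8708$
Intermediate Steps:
$F = -3$
$d = - \frac{7}{3}$ ($d = - \frac{2}{3} + \frac{-1 + 1 \left(-4\right)}{3} = - \frac{2}{3} + \frac{-1 - 4}{3} = - \frac{2}{3} + \frac{1}{3} \left(-5\right) = - \frac{2}{3} - \frac{5}{3} = - \frac{7}{3} \approx -2.3333$)
$F d \left(-1244\right) = \left(-3\right) \left(- \frac{7}{3}\right) \left(-1244\right) = 7 \left(-1244\right) = -8708$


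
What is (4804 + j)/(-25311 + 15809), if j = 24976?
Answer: -14890/4751 ≈ -3.1341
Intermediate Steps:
(4804 + j)/(-25311 + 15809) = (4804 + 24976)/(-25311 + 15809) = 29780/(-9502) = 29780*(-1/9502) = -14890/4751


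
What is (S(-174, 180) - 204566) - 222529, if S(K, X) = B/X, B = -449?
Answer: -76877549/180 ≈ -4.2710e+5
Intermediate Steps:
S(K, X) = -449/X
(S(-174, 180) - 204566) - 222529 = (-449/180 - 204566) - 222529 = -36822329/180 - 222529 = -76877549/180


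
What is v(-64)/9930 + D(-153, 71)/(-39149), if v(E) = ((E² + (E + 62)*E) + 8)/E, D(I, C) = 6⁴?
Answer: -123664061/3109996560 ≈ -0.039763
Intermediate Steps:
D(I, C) = 1296
v(E) = (8 + E² + E*(62 + E))/E (v(E) = ((E² + (62 + E)*E) + 8)/E = ((E² + E*(62 + E)) + 8)/E = (8 + E² + E*(62 + E))/E)
v(-64)/9930 + D(-153, 71)/(-39149) = (62 + 2*(-64) + 8/(-64))/9930 + 1296/(-39149) = (62 - 128 + 8*(-1/64))*(1/9930) + 1296*(-1/39149) = (62 - 128 - ⅛)*(1/9930) - 1296/39149 = -529/8*1/9930 - 1296/39149 = -529/79440 - 1296/39149 = -123664061/3109996560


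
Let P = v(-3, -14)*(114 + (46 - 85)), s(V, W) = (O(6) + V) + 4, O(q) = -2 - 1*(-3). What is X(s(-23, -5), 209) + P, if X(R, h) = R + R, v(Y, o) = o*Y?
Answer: 3114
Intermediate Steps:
O(q) = 1 (O(q) = -2 + 3 = 1)
s(V, W) = 5 + V (s(V, W) = (1 + V) + 4 = 5 + V)
v(Y, o) = Y*o
X(R, h) = 2*R
P = 3150 (P = (-3*(-14))*(114 + (46 - 85)) = 42*(114 - 39) = 42*75 = 3150)
X(s(-23, -5), 209) + P = 2*(5 - 23) + 3150 = 2*(-18) + 3150 = -36 + 3150 = 3114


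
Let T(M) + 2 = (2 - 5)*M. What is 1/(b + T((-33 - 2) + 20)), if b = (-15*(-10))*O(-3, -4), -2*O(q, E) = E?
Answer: 1/343 ≈ 0.0029155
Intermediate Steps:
O(q, E) = -E/2
T(M) = -2 - 3*M (T(M) = -2 + (2 - 5)*M = -2 - 3*M)
b = 300 (b = (-15*(-10))*(-½*(-4)) = 150*2 = 300)
1/(b + T((-33 - 2) + 20)) = 1/(300 + (-2 - 3*((-33 - 2) + 20))) = 1/(300 + (-2 - 3*(-35 + 20))) = 1/(300 + (-2 - 3*(-15))) = 1/(300 + (-2 + 45)) = 1/(300 + 43) = 1/343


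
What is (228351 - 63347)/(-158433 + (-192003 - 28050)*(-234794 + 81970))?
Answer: 165004/33629221239 ≈ 4.9066e-6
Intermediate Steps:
(228351 - 63347)/(-158433 + (-192003 - 28050)*(-234794 + 81970)) = 165004/(-158433 - 220053*(-152824)) = 165004/(-158433 + 33629379672) = 165004/33629221239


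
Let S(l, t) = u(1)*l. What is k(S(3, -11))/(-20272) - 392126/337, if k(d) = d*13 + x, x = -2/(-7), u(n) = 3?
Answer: -55644524581/47821648 ≈ -1163.6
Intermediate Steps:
x = 2/7 (x = -2*(-1/7) = 2/7 ≈ 0.28571)
S(l, t) = 3*l
k(d) = 2/7 + 13*d (k(d) = d*13 + 2/7 = 13*d + 2/7 = 2/7 + 13*d)
k(S(3, -11))/(-20272) - 392126/337 = (2/7 + 13*(3*3))/(-20272) - 392126/337 = (2/7 + 13*9)*(-1/20272) - 392126*1/337 = (2/7 + 117)*(-1/20272) - 392126/337 = (821/7)*(-1/20272) - 392126/337 = -821/141904 - 392126/337 = -55644524581/47821648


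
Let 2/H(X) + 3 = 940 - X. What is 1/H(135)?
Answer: 401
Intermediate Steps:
H(X) = 2/(937 - X) (H(X) = 2/(-3 + (940 - X)) = 2/(937 - X))
1/H(135) = 1/(-2/(-937 + 135)) = 1/(-2/(-802)) = 1/(-2*(-1/802)) = 1/(1/401) = 401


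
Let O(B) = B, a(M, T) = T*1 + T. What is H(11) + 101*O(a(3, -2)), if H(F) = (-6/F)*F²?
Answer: -470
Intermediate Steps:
H(F) = -6*F
a(M, T) = 2*T (a(M, T) = T + T = 2*T)
H(11) + 101*O(a(3, -2)) = -6*11 + 101*(2*(-2)) = -66 + 101*(-4) = -66 - 404 = -470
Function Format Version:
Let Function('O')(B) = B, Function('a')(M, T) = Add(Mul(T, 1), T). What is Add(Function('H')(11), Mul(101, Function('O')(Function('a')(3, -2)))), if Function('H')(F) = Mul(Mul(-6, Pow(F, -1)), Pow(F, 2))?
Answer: -470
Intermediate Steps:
Function('H')(F) = Mul(-6, F)
Function('a')(M, T) = Mul(2, T) (Function('a')(M, T) = Add(T, T) = Mul(2, T))
Add(Function('H')(11), Mul(101, Function('O')(Function('a')(3, -2)))) = Add(Mul(-6, 11), Mul(101, Mul(2, -2))) = Add(-66, Mul(101, -4)) = Add(-66, -404) = -470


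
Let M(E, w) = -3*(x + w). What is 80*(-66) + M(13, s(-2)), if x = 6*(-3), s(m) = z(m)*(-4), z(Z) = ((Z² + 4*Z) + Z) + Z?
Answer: -5322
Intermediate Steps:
z(Z) = Z² + 6*Z (z(Z) = (Z² + 5*Z) + Z = Z² + 6*Z)
s(m) = -4*m*(6 + m) (s(m) = (m*(6 + m))*(-4) = -4*m*(6 + m))
x = -18
M(E, w) = 54 - 3*w (M(E, w) = -3*(-18 + w) = 54 - 3*w)
80*(-66) + M(13, s(-2)) = 80*(-66) + (54 - (-12)*(-2)*(6 - 2)) = -5280 + (54 - (-12)*(-2)*4) = -5280 + (54 - 3*32) = -5280 + (54 - 96) = -5280 - 42 = -5322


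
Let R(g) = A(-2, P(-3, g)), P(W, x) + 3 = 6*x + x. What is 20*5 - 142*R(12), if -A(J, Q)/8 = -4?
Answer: -4444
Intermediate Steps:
P(W, x) = -3 + 7*x (P(W, x) = -3 + (6*x + x) = -3 + 7*x)
A(J, Q) = 32 (A(J, Q) = -8*(-4) = 32)
R(g) = 32
20*5 - 142*R(12) = 20*5 - 142*32 = 100 - 4544 = -4444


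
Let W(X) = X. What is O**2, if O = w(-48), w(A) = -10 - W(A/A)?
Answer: 121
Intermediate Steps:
w(A) = -11 (w(A) = -10 - A/A = -10 - 1*1 = -10 - 1 = -11)
O = -11
O**2 = (-11)**2 = 121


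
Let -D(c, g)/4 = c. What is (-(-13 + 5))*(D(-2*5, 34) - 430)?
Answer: -3120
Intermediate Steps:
D(c, g) = -4*c
(-(-13 + 5))*(D(-2*5, 34) - 430) = (-(-13 + 5))*(-(-8)*5 - 430) = (-1*(-8))*(-4*(-10) - 430) = 8*(40 - 430) = 8*(-390) = -3120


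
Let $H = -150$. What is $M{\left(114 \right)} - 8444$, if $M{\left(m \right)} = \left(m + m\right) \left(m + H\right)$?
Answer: $-16652$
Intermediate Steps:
$M{\left(m \right)} = 2 m \left(-150 + m\right)$ ($M{\left(m \right)} = \left(m + m\right) \left(m - 150\right) = 2 m \left(-150 + m\right)$)
$M{\left(114 \right)} - 8444 = 2 \cdot 114 \left(-150 + 114\right) - 8444 = 2 \cdot 114 \left(-36\right) - 8444 = -8208 - 8444 = -16652$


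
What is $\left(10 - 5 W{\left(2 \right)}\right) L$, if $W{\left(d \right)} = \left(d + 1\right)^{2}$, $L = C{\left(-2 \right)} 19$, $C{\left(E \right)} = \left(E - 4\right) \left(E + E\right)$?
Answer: $-15960$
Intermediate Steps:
$C{\left(E \right)} = 2 E \left(-4 + E\right)$ ($C{\left(E \right)} = \left(-4 + E\right) 2 E = 2 E \left(-4 + E\right)$)
$L = 456$ ($L = 2 \left(-2\right) \left(-4 - 2\right) 19 = 2 \left(-2\right) \left(-6\right) 19 = 24 \cdot 19 = 456$)
$W{\left(d \right)} = \left(1 + d\right)^{2}$
$\left(10 - 5 W{\left(2 \right)}\right) L = \left(10 - 5 \left(1 + 2\right)^{2}\right) 456 = \left(10 - 5 \cdot 3^{2}\right) 456 = \left(10 - 45\right) 456 = \left(-35\right) 456 = -15960$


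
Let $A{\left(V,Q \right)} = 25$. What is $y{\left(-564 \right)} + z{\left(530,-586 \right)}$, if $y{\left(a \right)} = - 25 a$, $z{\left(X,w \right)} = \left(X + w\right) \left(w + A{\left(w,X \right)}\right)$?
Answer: $45516$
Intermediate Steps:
$z{\left(X,w \right)} = \left(25 + w\right) \left(X + w\right)$ ($z{\left(X,w \right)} = \left(X + w\right) \left(w + 25\right) = \left(X + w\right) \left(25 + w\right) = \left(25 + w\right) \left(X + w\right)$)
$y{\left(-564 \right)} + z{\left(530,-586 \right)} = \left(-25\right) \left(-564\right) + \left(\left(-586\right)^{2} + 25 \cdot 530 + 25 \left(-586\right) + 530 \left(-586\right)\right) = 14100 + \left(343396 + 13250 - 14650 - 310580\right) = 14100 + 31416 = 45516$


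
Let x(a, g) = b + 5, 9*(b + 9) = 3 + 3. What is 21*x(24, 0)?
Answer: -70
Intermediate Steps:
b = -25/3 (b = -9 + (3 + 3)/9 = -9 + (⅑)*6 = -9 + ⅔ = -25/3 ≈ -8.3333)
x(a, g) = -10/3 (x(a, g) = -25/3 + 5 = -10/3)
21*x(24, 0) = 21*(-10/3) = -70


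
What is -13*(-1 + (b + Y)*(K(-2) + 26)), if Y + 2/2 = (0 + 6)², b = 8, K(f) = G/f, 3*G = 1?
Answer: -86567/6 ≈ -14428.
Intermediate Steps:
G = ⅓ (G = (⅓)*1 = ⅓ ≈ 0.33333)
K(f) = 1/(3*f)
Y = 35 (Y = -1 + (0 + 6)² = -1 + 6² = -1 + 36 = 35)
-13*(-1 + (b + Y)*(K(-2) + 26)) = -13*(-1 + (8 + 35)*((⅓)/(-2) + 26)) = -13*(-1 + 43*((⅓)*(-½) + 26)) = -13*(-1 + 43*(-⅙ + 26)) = -13*(-1 + 43*(155/6)) = -13*(-1 + 6665/6) = -13*6659/6 = -86567/6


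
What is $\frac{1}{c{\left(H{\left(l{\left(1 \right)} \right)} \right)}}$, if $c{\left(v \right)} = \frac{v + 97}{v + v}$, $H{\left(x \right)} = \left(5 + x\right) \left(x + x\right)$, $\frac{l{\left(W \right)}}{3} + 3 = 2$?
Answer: $- \frac{24}{85} \approx -0.28235$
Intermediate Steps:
$l{\left(W \right)} = -3$ ($l{\left(W \right)} = -9 + 3 \cdot 2 = -9 + 6 = -3$)
$H{\left(x \right)} = 2 x \left(5 + x\right)$ ($H{\left(x \right)} = \left(5 + x\right) 2 x = 2 x \left(5 + x\right)$)
$c{\left(v \right)} = \frac{97 + v}{2 v}$
$\frac{1}{c{\left(H{\left(l{\left(1 \right)} \right)} \right)}} = \frac{1}{\frac{1}{2} \frac{1}{2 \left(-3\right) \left(5 - 3\right)} \left(97 + 2 \left(-3\right) \left(5 - 3\right)\right)} = \frac{1}{\frac{1}{2} \frac{1}{2 \left(-3\right) 2} \left(97 + 2 \left(-3\right) 2\right)} = \frac{1}{\frac{1}{2} \frac{1}{-12} \left(97 - 12\right)} = \frac{1}{\frac{1}{2} \left(- \frac{1}{12}\right) 85} = \frac{1}{- \frac{85}{24}} = - \frac{24}{85}$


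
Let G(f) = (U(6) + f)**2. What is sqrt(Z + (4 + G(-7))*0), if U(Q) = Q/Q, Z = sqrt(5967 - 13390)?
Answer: 7423**(1/4)*sqrt(I) ≈ 6.5634 + 6.5634*I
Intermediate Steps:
Z = I*sqrt(7423) (Z = sqrt(-7423) = I*sqrt(7423) ≈ 86.157*I)
U(Q) = 1
G(f) = (1 + f)**2
sqrt(Z + (4 + G(-7))*0) = sqrt(I*sqrt(7423) + (4 + (1 - 7)**2)*0) = sqrt(I*sqrt(7423) + (4 + (-6)**2)*0) = sqrt(I*sqrt(7423) + (4 + 36)*0) = sqrt(I*sqrt(7423) + 40*0) = sqrt(I*sqrt(7423) + 0) = sqrt(I*sqrt(7423)) = 7423**(1/4)*sqrt(I)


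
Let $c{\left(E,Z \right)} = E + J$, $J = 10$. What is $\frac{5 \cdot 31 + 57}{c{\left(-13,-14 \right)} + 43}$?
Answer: $\frac{53}{10} \approx 5.3$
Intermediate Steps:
$c{\left(E,Z \right)} = 10 + E$ ($c{\left(E,Z \right)} = E + 10 = 10 + E$)
$\frac{5 \cdot 31 + 57}{c{\left(-13,-14 \right)} + 43} = \frac{5 \cdot 31 + 57}{\left(10 - 13\right) + 43} = \frac{155 + 57}{-3 + 43} = \frac{212}{40} = 212 \cdot \frac{1}{40} = \frac{53}{10}$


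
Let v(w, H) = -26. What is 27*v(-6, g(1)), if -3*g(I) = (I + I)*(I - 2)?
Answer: -702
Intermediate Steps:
g(I) = -2*I*(-2 + I)/3 (g(I) = -(I + I)*(I - 2)/3 = -2*I*(-2 + I)/3)
27*v(-6, g(1)) = 27*(-26) = -702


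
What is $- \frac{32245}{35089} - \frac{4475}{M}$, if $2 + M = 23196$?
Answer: $- \frac{904913805}{813854266} \approx -1.1119$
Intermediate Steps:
$M = 23194$ ($M = -2 + 23196 = 23194$)
$- \frac{32245}{35089} - \frac{4475}{M} = - \frac{32245}{35089} - \frac{4475}{23194} = - \frac{904913805}{813854266}$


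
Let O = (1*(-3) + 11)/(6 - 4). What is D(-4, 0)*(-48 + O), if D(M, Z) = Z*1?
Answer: 0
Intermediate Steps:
O = 4 (O = (-3 + 11)/2 = 8*(1/2) = 4)
D(M, Z) = Z
D(-4, 0)*(-48 + O) = 0*(-48 + 4) = 0*(-44) = 0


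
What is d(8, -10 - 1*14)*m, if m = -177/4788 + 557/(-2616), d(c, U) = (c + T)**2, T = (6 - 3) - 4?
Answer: -202867/16568 ≈ -12.245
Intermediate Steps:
T = -1 (T = 3 - 4 = -1)
d(c, U) = (-1 + c)**2 (d(c, U) = (c - 1)**2 = (-1 + c)**2)
m = -28981/115976 (m = -177*1/4788 + 557*(-1/2616) = -59/1596 - 557/2616 = -28981/115976 ≈ -0.24989)
d(8, -10 - 1*14)*m = (-1 + 8)**2*(-28981/115976) = 7**2*(-28981/115976) = 49*(-28981/115976) = -202867/16568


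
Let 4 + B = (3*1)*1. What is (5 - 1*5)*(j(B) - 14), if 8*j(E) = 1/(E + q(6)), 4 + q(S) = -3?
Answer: 0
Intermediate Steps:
q(S) = -7 (q(S) = -4 - 3 = -7)
B = -1 (B = -4 + (3*1)*1 = -4 + 3*1 = -4 + 3 = -1)
j(E) = 1/(8*(-7 + E)) (j(E) = 1/(8*(E - 7)) = 1/(8*(-7 + E)))
(5 - 1*5)*(j(B) - 14) = (5 - 1*5)*(1/(8*(-7 - 1)) - 14) = (5 - 5)*((⅛)/(-8) - 14) = 0*((⅛)*(-⅛) - 14) = 0*(-1/64 - 14) = 0*(-897/64) = 0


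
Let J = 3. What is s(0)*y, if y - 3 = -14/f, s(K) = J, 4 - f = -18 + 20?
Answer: -12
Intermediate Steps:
f = 2 (f = 4 - (-18 + 20) = 4 - 1*2 = 4 - 2 = 2)
s(K) = 3
y = -4 (y = 3 - 14/2 = 3 - 14*½ = 3 - 7 = -4)
s(0)*y = 3*(-4) = -12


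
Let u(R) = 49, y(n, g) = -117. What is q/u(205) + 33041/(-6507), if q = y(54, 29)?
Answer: -2380328/318843 ≈ -7.4655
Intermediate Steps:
q = -117
q/u(205) + 33041/(-6507) = -117/49 + 33041/(-6507) = -117*1/49 + 33041*(-1/6507) = -117/49 - 33041/6507 = -2380328/318843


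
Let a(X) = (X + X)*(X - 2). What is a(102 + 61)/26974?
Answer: 26243/13487 ≈ 1.9458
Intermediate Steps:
a(X) = 2*X*(-2 + X) (a(X) = (2*X)*(-2 + X) = 2*X*(-2 + X))
a(102 + 61)/26974 = (2*(102 + 61)*(-2 + (102 + 61)))/26974 = (2*163*(-2 + 163))*(1/26974) = (2*163*161)*(1/26974) = 52486*(1/26974) = 26243/13487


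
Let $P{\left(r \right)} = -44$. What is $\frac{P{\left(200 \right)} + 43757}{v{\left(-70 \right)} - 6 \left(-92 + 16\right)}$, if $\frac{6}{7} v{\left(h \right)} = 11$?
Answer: $\frac{262278}{2813} \approx 93.238$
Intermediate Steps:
$v{\left(h \right)} = \frac{77}{6}$ ($v{\left(h \right)} = \frac{7}{6} \cdot 11 = \frac{77}{6}$)
$\frac{P{\left(200 \right)} + 43757}{v{\left(-70 \right)} - 6 \left(-92 + 16\right)} = \frac{-44 + 43757}{\frac{77}{6} - 6 \left(-92 + 16\right)} = \frac{43713}{\frac{77}{6} - -456} = \frac{43713}{\frac{77}{6} + 456} = \frac{43713}{\frac{2813}{6}} = 43713 \cdot \frac{6}{2813} = \frac{262278}{2813}$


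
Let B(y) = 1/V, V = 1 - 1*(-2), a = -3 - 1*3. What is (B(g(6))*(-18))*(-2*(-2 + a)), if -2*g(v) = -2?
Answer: -96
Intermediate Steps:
a = -6 (a = -3 - 3 = -6)
V = 3 (V = 1 + 2 = 3)
g(v) = 1 (g(v) = -½*(-2) = 1)
B(y) = ⅓ (B(y) = 1/3 = ⅓)
(B(g(6))*(-18))*(-2*(-2 + a)) = ((⅓)*(-18))*(-2*(-2 - 6)) = -(-12)*(-8) = -6*16 = -96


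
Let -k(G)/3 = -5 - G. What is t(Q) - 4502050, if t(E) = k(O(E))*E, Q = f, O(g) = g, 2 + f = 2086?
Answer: 8558378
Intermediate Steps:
f = 2084 (f = -2 + 2086 = 2084)
Q = 2084
k(G) = 15 + 3*G (k(G) = -3*(-5 - G) = 15 + 3*G)
t(E) = E*(15 + 3*E) (t(E) = (15 + 3*E)*E = E*(15 + 3*E))
t(Q) - 4502050 = 3*2084*(5 + 2084) - 4502050 = 3*2084*2089 - 4502050 = 13060428 - 4502050 = 8558378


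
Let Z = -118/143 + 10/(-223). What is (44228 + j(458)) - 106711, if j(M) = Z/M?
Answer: -456287182495/7302581 ≈ -62483.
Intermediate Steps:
Z = -27744/31889 (Z = -118*1/143 + 10*(-1/223) = -118/143 - 10/223 = -27744/31889 ≈ -0.87002)
j(M) = -27744/(31889*M)
(44228 + j(458)) - 106711 = (44228 - 27744/31889/458) - 106711 = (44228 - 27744/31889*1/458) - 106711 = (44228 - 13872/7302581) - 106711 = 322978538596/7302581 - 106711 = -456287182495/7302581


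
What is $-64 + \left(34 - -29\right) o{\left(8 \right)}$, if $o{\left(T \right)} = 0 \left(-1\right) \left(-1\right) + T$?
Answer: $440$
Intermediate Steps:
$o{\left(T \right)} = T$ ($o{\left(T \right)} = 0 \left(-1\right) + T = 0 + T = T$)
$-64 + \left(34 - -29\right) o{\left(8 \right)} = -64 + \left(34 - -29\right) 8 = -64 + \left(34 + 29\right) 8 = -64 + 63 \cdot 8 = -64 + 504 = 440$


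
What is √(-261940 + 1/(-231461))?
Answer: I*√14033224513062201/231461 ≈ 511.8*I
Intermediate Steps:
√(-261940 + 1/(-231461)) = √(-261940 - 1/231461) = √(-60628894341/231461) = I*√14033224513062201/231461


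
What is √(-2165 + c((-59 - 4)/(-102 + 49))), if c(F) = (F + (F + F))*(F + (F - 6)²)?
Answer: 17*I*√56740793/2809 ≈ 45.587*I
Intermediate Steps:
c(F) = 3*F*(F + (-6 + F)²) (c(F) = (F + 2*F)*(F + (-6 + F)²) = (3*F)*(F + (-6 + F)²) = 3*F*(F + (-6 + F)²))
√(-2165 + c((-59 - 4)/(-102 + 49))) = √(-2165 + 3*((-59 - 4)/(-102 + 49))*((-59 - 4)/(-102 + 49) + (-6 + (-59 - 4)/(-102 + 49))²)) = √(-2165 + 3*(-63/(-53))*(-63/(-53) + (-6 - 63/(-53))²)) = √(-2165 + 3*(-63*(-1/53))*(-63*(-1/53) + (-6 - 63*(-1/53))²)) = √(-2165 + 3*(63/53)*(63/53 + (-6 + 63/53)²)) = √(-2165 + 3*(63/53)*(63/53 + (-255/53)²)) = √(-2165 + 3*(63/53)*(63/53 + 65025/2809)) = √(-2165 + 3*(63/53)*(68364/2809)) = √(-2165 + 12920796/148877) = √(-309397909/148877) = 17*I*√56740793/2809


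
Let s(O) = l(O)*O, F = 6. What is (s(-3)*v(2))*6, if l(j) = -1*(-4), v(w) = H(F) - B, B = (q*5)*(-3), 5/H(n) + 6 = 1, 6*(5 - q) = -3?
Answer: -5868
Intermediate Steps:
q = 11/2 (q = 5 - ⅙*(-3) = 5 + ½ = 11/2 ≈ 5.5000)
H(n) = -1 (H(n) = 5/(-6 + 1) = 5/(-5) = 5*(-⅕) = -1)
B = -165/2 (B = ((11/2)*5)*(-3) = (55/2)*(-3) = -165/2 ≈ -82.500)
v(w) = 163/2 (v(w) = -1 - 1*(-165/2) = -1 + 165/2 = 163/2)
l(j) = 4
s(O) = 4*O
(s(-3)*v(2))*6 = ((4*(-3))*(163/2))*6 = -12*163/2*6 = -978*6 = -5868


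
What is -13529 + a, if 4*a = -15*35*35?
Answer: -72491/4 ≈ -18123.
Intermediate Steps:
a = -18375/4 (a = (-15*35*35)/4 = (-525*35)/4 = (¼)*(-18375) = -18375/4 ≈ -4593.8)
-13529 + a = -13529 - 18375/4 = -72491/4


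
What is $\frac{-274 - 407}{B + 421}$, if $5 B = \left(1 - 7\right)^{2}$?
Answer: $- \frac{3405}{2141} \approx -1.5904$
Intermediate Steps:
$B = \frac{36}{5}$ ($B = \frac{\left(1 - 7\right)^{2}}{5} = \frac{\left(-6\right)^{2}}{5} = \frac{1}{5} \cdot 36 = \frac{36}{5} \approx 7.2$)
$\frac{-274 - 407}{B + 421} = \frac{-274 - 407}{\frac{36}{5} + 421} = - \frac{681}{\frac{2141}{5}} = \left(-681\right) \frac{5}{2141} = - \frac{3405}{2141}$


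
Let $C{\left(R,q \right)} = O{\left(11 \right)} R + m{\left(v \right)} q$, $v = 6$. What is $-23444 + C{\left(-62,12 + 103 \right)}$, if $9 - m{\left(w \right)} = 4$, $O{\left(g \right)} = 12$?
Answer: $-23613$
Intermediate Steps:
$m{\left(w \right)} = 5$ ($m{\left(w \right)} = 9 - 4 = 5$)
$C{\left(R,q \right)} = 5 q + 12 R$ ($C{\left(R,q \right)} = 12 R + 5 q = 5 q + 12 R$)
$-23444 + C{\left(-62,12 + 103 \right)} = -23444 + \left(5 \left(12 + 103\right) + 12 \left(-62\right)\right) = -23444 + \left(5 \cdot 115 - 744\right) = -23444 + \left(575 - 744\right) = -23444 - 169 = -23613$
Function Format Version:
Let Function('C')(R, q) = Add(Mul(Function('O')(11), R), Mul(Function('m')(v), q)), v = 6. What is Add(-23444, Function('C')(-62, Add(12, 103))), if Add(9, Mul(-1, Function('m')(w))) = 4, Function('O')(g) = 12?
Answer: -23613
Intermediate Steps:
Function('m')(w) = 5 (Function('m')(w) = Add(9, Mul(-1, 4)) = Add(9, -4) = 5)
Function('C')(R, q) = Add(Mul(5, q), Mul(12, R)) (Function('C')(R, q) = Add(Mul(12, R), Mul(5, q)) = Add(Mul(5, q), Mul(12, R)))
Add(-23444, Function('C')(-62, Add(12, 103))) = Add(-23444, Add(Mul(5, Add(12, 103)), Mul(12, -62))) = Add(-23444, Add(Mul(5, 115), -744)) = Add(-23444, Add(575, -744)) = Add(-23444, -169) = -23613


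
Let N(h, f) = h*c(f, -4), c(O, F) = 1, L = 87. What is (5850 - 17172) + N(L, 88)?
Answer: -11235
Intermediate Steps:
N(h, f) = h (N(h, f) = h*1 = h)
(5850 - 17172) + N(L, 88) = (5850 - 17172) + 87 = -11322 + 87 = -11235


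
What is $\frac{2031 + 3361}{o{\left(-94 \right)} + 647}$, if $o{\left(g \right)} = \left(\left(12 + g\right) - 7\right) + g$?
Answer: $\frac{337}{29} \approx 11.621$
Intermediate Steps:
$o{\left(g \right)} = 5 + 2 g$ ($o{\left(g \right)} = \left(5 + g\right) + g = 5 + 2 g$)
$\frac{2031 + 3361}{o{\left(-94 \right)} + 647} = \frac{2031 + 3361}{\left(5 + 2 \left(-94\right)\right) + 647} = \frac{5392}{\left(5 - 188\right) + 647} = \frac{5392}{-183 + 647} = \frac{5392}{464} = 5392 \cdot \frac{1}{464} = \frac{337}{29}$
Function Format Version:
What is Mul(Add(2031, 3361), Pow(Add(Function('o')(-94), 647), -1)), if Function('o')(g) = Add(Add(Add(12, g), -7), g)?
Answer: Rational(337, 29) ≈ 11.621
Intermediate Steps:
Function('o')(g) = Add(5, Mul(2, g)) (Function('o')(g) = Add(Add(5, g), g) = Add(5, Mul(2, g)))
Mul(Add(2031, 3361), Pow(Add(Function('o')(-94), 647), -1)) = Mul(Add(2031, 3361), Pow(Add(Add(5, Mul(2, -94)), 647), -1)) = Mul(5392, Pow(Add(Add(5, -188), 647), -1)) = Mul(5392, Pow(Add(-183, 647), -1)) = Mul(5392, Pow(464, -1)) = Mul(5392, Rational(1, 464)) = Rational(337, 29)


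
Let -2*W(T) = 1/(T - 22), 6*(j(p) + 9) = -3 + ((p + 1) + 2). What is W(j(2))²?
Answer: 9/33856 ≈ 0.00026583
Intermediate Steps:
j(p) = -9 + p/6 (j(p) = -9 + (-3 + ((p + 1) + 2))/6 = -9 + (-3 + ((1 + p) + 2))/6 = -9 + (-3 + (3 + p))/6 = -9 + p/6)
W(T) = -1/(2*(-22 + T)) (W(T) = -1/(2*(T - 22)) = -1/(2*(-22 + T)))
W(j(2))² = (-1/(-44 + 2*(-9 + (⅙)*2)))² = (-1/(-44 + 2*(-9 + ⅓)))² = (-1/(-44 + 2*(-26/3)))² = (-1/(-44 - 52/3))² = (-1/(-184/3))² = (-1*(-3/184))² = (3/184)² = 9/33856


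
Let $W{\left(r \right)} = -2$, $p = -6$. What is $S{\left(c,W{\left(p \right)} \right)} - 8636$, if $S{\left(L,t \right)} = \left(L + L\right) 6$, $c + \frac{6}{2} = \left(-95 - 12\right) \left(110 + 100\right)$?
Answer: $-278312$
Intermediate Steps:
$c = -22473$ ($c = -3 + \left(-95 - 12\right) \left(110 + 100\right) = -3 - 22470 = -22473$)
$S{\left(L,t \right)} = 12 L$ ($S{\left(L,t \right)} = 2 L 6 = 12 L$)
$S{\left(c,W{\left(p \right)} \right)} - 8636 = 12 \left(-22473\right) - 8636 = -269676 - 8636 = -278312$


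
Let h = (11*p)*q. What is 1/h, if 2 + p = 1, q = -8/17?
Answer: 17/88 ≈ 0.19318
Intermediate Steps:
q = -8/17 (q = -8*1/17 = -8/17 ≈ -0.47059)
p = -1 (p = -2 + 1 = -1)
h = 88/17 (h = (11*(-1))*(-8/17) = -11*(-8/17) = 88/17 ≈ 5.1765)
1/h = 1/(88/17) = 17/88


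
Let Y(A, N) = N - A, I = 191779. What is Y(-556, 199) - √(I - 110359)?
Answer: 755 - 2*√20355 ≈ 469.66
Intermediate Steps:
Y(-556, 199) - √(I - 110359) = (199 - 1*(-556)) - √(191779 - 110359) = (199 + 556) - √81420 = 755 - 2*√20355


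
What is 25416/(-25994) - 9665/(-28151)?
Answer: -232126903/365878547 ≈ -0.63444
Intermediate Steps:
25416/(-25994) - 9665/(-28151) = 25416*(-1/25994) - 9665*(-1/28151) = -12708/12997 + 9665/28151 = -232126903/365878547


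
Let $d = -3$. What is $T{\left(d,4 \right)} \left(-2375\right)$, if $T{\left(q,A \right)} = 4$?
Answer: $-9500$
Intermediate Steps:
$T{\left(d,4 \right)} \left(-2375\right) = 4 \left(-2375\right) = -9500$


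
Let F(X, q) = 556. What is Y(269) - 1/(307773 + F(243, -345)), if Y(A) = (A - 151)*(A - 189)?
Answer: 2910625759/308329 ≈ 9440.0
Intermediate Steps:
Y(A) = (-189 + A)*(-151 + A) (Y(A) = (-151 + A)*(-189 + A) = (-189 + A)*(-151 + A))
Y(269) - 1/(307773 + F(243, -345)) = (28539 + 269**2 - 340*269) - 1/(307773 + 556) = (28539 + 72361 - 91460) - 1/308329 = 9440 - 1*1/308329 = 9440 - 1/308329 = 2910625759/308329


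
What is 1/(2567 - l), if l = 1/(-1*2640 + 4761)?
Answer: 2121/5444606 ≈ 0.00038956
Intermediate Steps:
l = 1/2121 (l = 1/(-2640 + 4761) = 1/2121 ≈ 0.00047148)
1/(2567 - l) = 1/(2567 - 1*1/2121) = 1/(2567 - 1/2121) = 1/(5444606/2121) = 2121/5444606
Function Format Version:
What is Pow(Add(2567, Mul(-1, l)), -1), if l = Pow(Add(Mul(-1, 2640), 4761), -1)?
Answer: Rational(2121, 5444606) ≈ 0.00038956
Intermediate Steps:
l = Rational(1, 2121) (l = Pow(Add(-2640, 4761), -1) = Pow(2121, -1) = Rational(1, 2121) ≈ 0.00047148)
Pow(Add(2567, Mul(-1, l)), -1) = Pow(Add(2567, Mul(-1, Rational(1, 2121))), -1) = Pow(Add(2567, Rational(-1, 2121)), -1) = Pow(Rational(5444606, 2121), -1) = Rational(2121, 5444606)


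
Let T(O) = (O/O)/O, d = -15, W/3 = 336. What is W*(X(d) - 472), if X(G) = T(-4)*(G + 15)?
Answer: -475776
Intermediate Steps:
W = 1008 (W = 3*336 = 1008)
T(O) = 1/O
X(G) = -15/4 - G/4 (X(G) = (G + 15)/(-4) = -(15 + G)/4 = -15/4 - G/4)
W*(X(d) - 472) = 1008*((-15/4 - ¼*(-15)) - 472) = 1008*((-15/4 + 15/4) - 472) = 1008*(0 - 472) = 1008*(-472) = -475776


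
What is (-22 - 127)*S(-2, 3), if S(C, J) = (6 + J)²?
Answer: -12069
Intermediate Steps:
(-22 - 127)*S(-2, 3) = (-22 - 127)*(6 + 3)² = -149*9² = -149*81 = -12069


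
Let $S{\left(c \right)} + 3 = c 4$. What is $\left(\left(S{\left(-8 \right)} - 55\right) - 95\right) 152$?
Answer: $-28120$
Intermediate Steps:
$S{\left(c \right)} = -3 + 4 c$ ($S{\left(c \right)} = -3 + c 4 = -3 + 4 c$)
$\left(\left(S{\left(-8 \right)} - 55\right) - 95\right) 152 = \left(\left(\left(-3 + 4 \left(-8\right)\right) - 55\right) - 95\right) 152 = \left(\left(\left(-3 - 32\right) - 55\right) - 95\right) 152 = \left(\left(-35 - 55\right) - 95\right) 152 = \left(-90 - 95\right) 152 = \left(-185\right) 152 = -28120$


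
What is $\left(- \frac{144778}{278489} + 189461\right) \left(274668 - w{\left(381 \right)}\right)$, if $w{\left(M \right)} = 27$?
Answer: $\frac{14490789609210291}{278489} \approx 5.2034 \cdot 10^{10}$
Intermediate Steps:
$\left(- \frac{144778}{278489} + 189461\right) \left(274668 - w{\left(381 \right)}\right) = \left(- \frac{144778}{278489} + 189461\right) \left(274668 - 27\right) = \left(\left(-144778\right) \frac{1}{278489} + 189461\right) \left(274668 - 27\right) = \left(- \frac{144778}{278489} + 189461\right) 274641 = \frac{52762659651}{278489} \cdot 274641 = \frac{14490789609210291}{278489}$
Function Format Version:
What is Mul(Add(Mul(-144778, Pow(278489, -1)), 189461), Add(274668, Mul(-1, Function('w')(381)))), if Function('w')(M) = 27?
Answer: Rational(14490789609210291, 278489) ≈ 5.2034e+10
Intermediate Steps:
Mul(Add(Mul(-144778, Pow(278489, -1)), 189461), Add(274668, Mul(-1, Function('w')(381)))) = Mul(Add(Mul(-144778, Pow(278489, -1)), 189461), Add(274668, Mul(-1, 27))) = Mul(Add(Mul(-144778, Rational(1, 278489)), 189461), Add(274668, -27)) = Mul(Add(Rational(-144778, 278489), 189461), 274641) = Mul(Rational(52762659651, 278489), 274641) = Rational(14490789609210291, 278489)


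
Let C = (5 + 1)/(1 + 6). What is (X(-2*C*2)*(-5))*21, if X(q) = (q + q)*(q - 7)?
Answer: -52560/7 ≈ -7508.6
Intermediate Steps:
C = 6/7 ≈ 0.85714
X(q) = 2*q*(-7 + q) (X(q) = (2*q)*(-7 + q) = 2*q*(-7 + q))
(X(-2*C*2)*(-5))*21 = ((2*(-2*6/7*2)*(-7 - 2*6/7*2))*(-5))*21 = ((2*(-12/7*2)*(-7 - 12/7*2))*(-5))*21 = ((2*(-24/7)*(-7 - 24/7))*(-5))*21 = ((2*(-24/7)*(-73/7))*(-5))*21 = ((3504/49)*(-5))*21 = -17520/49*21 = -52560/7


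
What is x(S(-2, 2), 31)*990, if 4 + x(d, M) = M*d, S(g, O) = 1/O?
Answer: 11385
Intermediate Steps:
x(d, M) = -4 + M*d
x(S(-2, 2), 31)*990 = (-4 + 31/2)*990 = (23/2)*990 = 11385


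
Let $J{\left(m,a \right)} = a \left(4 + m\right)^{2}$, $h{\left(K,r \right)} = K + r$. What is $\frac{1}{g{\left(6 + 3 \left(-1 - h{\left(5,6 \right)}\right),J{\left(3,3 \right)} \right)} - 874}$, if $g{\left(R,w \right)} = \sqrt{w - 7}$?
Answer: $- \frac{437}{381868} - \frac{\sqrt{35}}{381868} \approx -0.0011599$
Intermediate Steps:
$g{\left(R,w \right)} = \sqrt{-7 + w}$
$\frac{1}{g{\left(6 + 3 \left(-1 - h{\left(5,6 \right)}\right),J{\left(3,3 \right)} \right)} - 874} = \frac{1}{\sqrt{-7 + 3 \left(4 + 3\right)^{2}} - 874} = \frac{1}{\sqrt{-7 + 3 \cdot 7^{2}} - 874} = \frac{1}{\sqrt{-7 + 3 \cdot 49} - 874} = \frac{1}{\sqrt{-7 + 147} - 874} = \frac{1}{\sqrt{140} - 874} = \frac{1}{2 \sqrt{35} - 874} = \frac{1}{-874 + 2 \sqrt{35}}$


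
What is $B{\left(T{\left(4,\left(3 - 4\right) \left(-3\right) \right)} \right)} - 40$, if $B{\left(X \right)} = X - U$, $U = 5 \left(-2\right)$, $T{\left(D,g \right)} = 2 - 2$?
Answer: $-30$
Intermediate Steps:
$T{\left(D,g \right)} = 0$
$U = -10$
$B{\left(X \right)} = 10 + X$ ($B{\left(X \right)} = X - -10 = X + 10 = 10 + X$)
$B{\left(T{\left(4,\left(3 - 4\right) \left(-3\right) \right)} \right)} - 40 = \left(10 + 0\right) - 40 = 10 - 40 = -30$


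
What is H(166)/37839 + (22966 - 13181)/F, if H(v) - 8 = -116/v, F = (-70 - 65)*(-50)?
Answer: 2049014903/1413286650 ≈ 1.4498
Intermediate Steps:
F = 6750 (F = -135*(-50) = 6750)
H(v) = 8 - 116/v
H(166)/37839 + (22966 - 13181)/F = (8 - 116/166)/37839 + (22966 - 13181)/6750 = (8 - 116*1/166)*(1/37839) + 9785*(1/6750) = (8 - 58/83)*(1/37839) + 1957/1350 = (606/83)*(1/37839) + 1957/1350 = 202/1046879 + 1957/1350 = 2049014903/1413286650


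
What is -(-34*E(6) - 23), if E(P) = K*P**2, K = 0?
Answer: 23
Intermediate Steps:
E(P) = 0 (E(P) = 0*P**2 = 0)
-(-34*E(6) - 23) = -(-34*0 - 23) = -(0 - 23) = -1*(-23) = 23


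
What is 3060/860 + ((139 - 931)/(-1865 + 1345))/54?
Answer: 60143/16770 ≈ 3.5863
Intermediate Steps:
3060/860 + ((139 - 931)/(-1865 + 1345))/54 = 3060*(1/860) - 792/(-520)*(1/54) = 153/43 - 792*(-1/520)*(1/54) = 153/43 + (99/65)*(1/54) = 153/43 + 11/390 = 60143/16770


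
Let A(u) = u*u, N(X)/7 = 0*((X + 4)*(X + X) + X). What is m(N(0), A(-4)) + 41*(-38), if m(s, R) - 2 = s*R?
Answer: -1556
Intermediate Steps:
N(X) = 0 (N(X) = 7*(0*((X + 4)*(X + X) + X)) = 7*(0*((4 + X)*(2*X) + X)) = 7*(0*(2*X*(4 + X) + X)) = 7*(0*(X + 2*X*(4 + X))) = 7*0 = 0)
A(u) = u²
m(s, R) = 2 + R*s (m(s, R) = 2 + s*R = 2 + R*s)
m(N(0), A(-4)) + 41*(-38) = (2 + (-4)²*0) + 41*(-38) = (2 + 16*0) - 1558 = (2 + 0) - 1558 = 2 - 1558 = -1556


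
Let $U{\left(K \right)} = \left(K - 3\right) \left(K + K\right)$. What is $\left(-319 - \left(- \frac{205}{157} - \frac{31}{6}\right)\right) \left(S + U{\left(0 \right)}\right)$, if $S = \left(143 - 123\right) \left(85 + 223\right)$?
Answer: $- \frac{906755080}{471} \approx -1.9252 \cdot 10^{6}$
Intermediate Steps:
$S = 6160$ ($S = 20 \cdot 308 = 6160$)
$U{\left(K \right)} = 2 K \left(-3 + K\right)$ ($U{\left(K \right)} = \left(-3 + K\right) 2 K = 2 K \left(-3 + K\right)$)
$\left(-319 - \left(- \frac{205}{157} - \frac{31}{6}\right)\right) \left(S + U{\left(0 \right)}\right) = \left(-319 - \left(- \frac{205}{157} - \frac{31}{6}\right)\right) \left(6160 + 2 \cdot 0 \left(-3 + 0\right)\right) = \left(-319 - - \frac{6097}{942}\right) \left(6160 + 2 \cdot 0 \left(-3\right)\right) = \left(-319 + \left(\frac{31}{6} + \frac{205}{157}\right)\right) \left(6160 + 0\right) = \left(-319 + \frac{6097}{942}\right) 6160 = \left(- \frac{294401}{942}\right) 6160 = - \frac{906755080}{471}$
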